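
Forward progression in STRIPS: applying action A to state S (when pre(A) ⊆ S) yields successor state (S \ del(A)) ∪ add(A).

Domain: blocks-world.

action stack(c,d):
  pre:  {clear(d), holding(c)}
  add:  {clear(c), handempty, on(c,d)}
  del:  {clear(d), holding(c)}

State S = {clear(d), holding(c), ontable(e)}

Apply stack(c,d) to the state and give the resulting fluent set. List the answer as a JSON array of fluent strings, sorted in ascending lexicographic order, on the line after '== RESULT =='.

Compute (S \ del) ∪ add:
  pre ⊆ S: {clear(d), holding(c)} ⊆ S  — applicable
  S \ del = {ontable(e)}
  ∪ add   = {clear(c), handempty, on(c,d), ontable(e)}

== RESULT ==
["clear(c)", "handempty", "on(c,d)", "ontable(e)"]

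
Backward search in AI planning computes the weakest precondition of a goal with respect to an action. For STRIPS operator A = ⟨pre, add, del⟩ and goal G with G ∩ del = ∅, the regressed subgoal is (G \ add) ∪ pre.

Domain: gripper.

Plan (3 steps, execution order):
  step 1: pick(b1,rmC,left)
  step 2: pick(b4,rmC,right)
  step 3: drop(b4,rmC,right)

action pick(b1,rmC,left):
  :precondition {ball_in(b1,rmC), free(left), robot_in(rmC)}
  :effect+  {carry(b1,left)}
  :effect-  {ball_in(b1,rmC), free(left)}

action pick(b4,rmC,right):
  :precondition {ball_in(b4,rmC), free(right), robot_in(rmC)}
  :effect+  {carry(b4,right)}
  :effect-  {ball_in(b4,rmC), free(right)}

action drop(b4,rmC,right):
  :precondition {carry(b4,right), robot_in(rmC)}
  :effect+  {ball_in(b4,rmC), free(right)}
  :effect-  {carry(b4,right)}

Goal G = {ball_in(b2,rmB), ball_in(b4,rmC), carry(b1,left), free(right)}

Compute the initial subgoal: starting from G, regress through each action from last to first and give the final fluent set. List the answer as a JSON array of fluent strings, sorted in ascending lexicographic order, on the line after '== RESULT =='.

Work backward from the goal:
  through step 3 (drop(b4,rmC,right)): drop {ball_in(b4,rmC), free(right)}, keep {ball_in(b2,rmB), carry(b1,left)}, require {carry(b4,right), robot_in(rmC)}
    → {ball_in(b2,rmB), carry(b1,left), carry(b4,right), robot_in(rmC)}
  through step 2 (pick(b4,rmC,right)): drop {carry(b4,right)}, keep {ball_in(b2,rmB), carry(b1,left), robot_in(rmC)}, require {ball_in(b4,rmC), free(right), robot_in(rmC)}
    → {ball_in(b2,rmB), ball_in(b4,rmC), carry(b1,left), free(right), robot_in(rmC)}
  through step 1 (pick(b1,rmC,left)): drop {carry(b1,left)}, keep {ball_in(b2,rmB), ball_in(b4,rmC), free(right), robot_in(rmC)}, require {ball_in(b1,rmC), free(left), robot_in(rmC)}
    → {ball_in(b1,rmC), ball_in(b2,rmB), ball_in(b4,rmC), free(left), free(right), robot_in(rmC)}

== RESULT ==
["ball_in(b1,rmC)", "ball_in(b2,rmB)", "ball_in(b4,rmC)", "free(left)", "free(right)", "robot_in(rmC)"]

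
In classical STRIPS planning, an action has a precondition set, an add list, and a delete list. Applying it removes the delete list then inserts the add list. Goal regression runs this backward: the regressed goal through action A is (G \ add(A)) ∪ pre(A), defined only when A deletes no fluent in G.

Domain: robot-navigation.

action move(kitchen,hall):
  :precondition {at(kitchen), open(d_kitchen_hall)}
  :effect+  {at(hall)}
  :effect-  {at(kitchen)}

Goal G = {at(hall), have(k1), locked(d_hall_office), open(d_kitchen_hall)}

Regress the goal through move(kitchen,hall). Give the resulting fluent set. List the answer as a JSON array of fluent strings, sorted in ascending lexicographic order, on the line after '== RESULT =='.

Compute (G \ add) ∪ pre:
  G ∩ del = {}  (empty — regression defined)
  G \ add = {at(hall), have(k1), locked(d_hall_office), open(d_kitchen_hall)} \ {at(hall)} = {have(k1), locked(d_hall_office), open(d_kitchen_hall)}
  ∪ pre   = {have(k1), locked(d_hall_office), open(d_kitchen_hall)} ∪ {at(kitchen), open(d_kitchen_hall)}
          = {at(kitchen), have(k1), locked(d_hall_office), open(d_kitchen_hall)}

== RESULT ==
["at(kitchen)", "have(k1)", "locked(d_hall_office)", "open(d_kitchen_hall)"]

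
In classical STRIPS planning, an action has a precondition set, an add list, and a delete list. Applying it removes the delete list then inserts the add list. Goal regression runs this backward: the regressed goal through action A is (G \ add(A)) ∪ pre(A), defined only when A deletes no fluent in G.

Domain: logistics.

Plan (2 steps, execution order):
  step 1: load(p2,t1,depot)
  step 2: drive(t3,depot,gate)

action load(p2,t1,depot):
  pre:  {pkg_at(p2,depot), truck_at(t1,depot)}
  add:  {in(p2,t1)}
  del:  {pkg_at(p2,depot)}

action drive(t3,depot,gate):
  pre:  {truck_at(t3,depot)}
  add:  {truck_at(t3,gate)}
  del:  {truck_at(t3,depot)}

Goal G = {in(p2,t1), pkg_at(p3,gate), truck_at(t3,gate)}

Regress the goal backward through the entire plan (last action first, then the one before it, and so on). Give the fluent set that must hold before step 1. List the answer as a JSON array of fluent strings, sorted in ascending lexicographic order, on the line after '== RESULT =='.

Regress step by step:
  through step 2 (drive(t3,depot,gate)): drop {truck_at(t3,gate)}, keep {in(p2,t1), pkg_at(p3,gate)}, require {truck_at(t3,depot)}
    → {in(p2,t1), pkg_at(p3,gate), truck_at(t3,depot)}
  through step 1 (load(p2,t1,depot)): drop {in(p2,t1)}, keep {pkg_at(p3,gate), truck_at(t3,depot)}, require {pkg_at(p2,depot), truck_at(t1,depot)}
    → {pkg_at(p2,depot), pkg_at(p3,gate), truck_at(t1,depot), truck_at(t3,depot)}

== RESULT ==
["pkg_at(p2,depot)", "pkg_at(p3,gate)", "truck_at(t1,depot)", "truck_at(t3,depot)"]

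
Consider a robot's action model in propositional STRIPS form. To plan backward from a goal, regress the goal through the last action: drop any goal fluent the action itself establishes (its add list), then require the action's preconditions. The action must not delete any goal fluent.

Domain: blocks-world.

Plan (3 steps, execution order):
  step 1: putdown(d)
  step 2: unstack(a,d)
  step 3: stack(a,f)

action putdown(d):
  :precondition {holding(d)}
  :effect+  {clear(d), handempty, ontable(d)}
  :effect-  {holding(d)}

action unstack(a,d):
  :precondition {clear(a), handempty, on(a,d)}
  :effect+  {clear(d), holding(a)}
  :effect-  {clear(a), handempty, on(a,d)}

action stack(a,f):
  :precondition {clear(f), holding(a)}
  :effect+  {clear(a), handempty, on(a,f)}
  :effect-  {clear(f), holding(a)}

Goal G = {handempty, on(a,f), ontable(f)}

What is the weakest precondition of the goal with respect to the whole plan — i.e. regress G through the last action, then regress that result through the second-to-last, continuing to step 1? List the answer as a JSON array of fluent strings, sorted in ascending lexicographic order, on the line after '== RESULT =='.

Work backward from the goal:
  through step 3 (stack(a,f)): drop {handempty, on(a,f)}, keep {ontable(f)}, require {clear(f), holding(a)}
    → {clear(f), holding(a), ontable(f)}
  through step 2 (unstack(a,d)): drop {holding(a)}, keep {clear(f), ontable(f)}, require {clear(a), handempty, on(a,d)}
    → {clear(a), clear(f), handempty, on(a,d), ontable(f)}
  through step 1 (putdown(d)): drop {handempty}, keep {clear(a), clear(f), on(a,d), ontable(f)}, require {holding(d)}
    → {clear(a), clear(f), holding(d), on(a,d), ontable(f)}

== RESULT ==
["clear(a)", "clear(f)", "holding(d)", "on(a,d)", "ontable(f)"]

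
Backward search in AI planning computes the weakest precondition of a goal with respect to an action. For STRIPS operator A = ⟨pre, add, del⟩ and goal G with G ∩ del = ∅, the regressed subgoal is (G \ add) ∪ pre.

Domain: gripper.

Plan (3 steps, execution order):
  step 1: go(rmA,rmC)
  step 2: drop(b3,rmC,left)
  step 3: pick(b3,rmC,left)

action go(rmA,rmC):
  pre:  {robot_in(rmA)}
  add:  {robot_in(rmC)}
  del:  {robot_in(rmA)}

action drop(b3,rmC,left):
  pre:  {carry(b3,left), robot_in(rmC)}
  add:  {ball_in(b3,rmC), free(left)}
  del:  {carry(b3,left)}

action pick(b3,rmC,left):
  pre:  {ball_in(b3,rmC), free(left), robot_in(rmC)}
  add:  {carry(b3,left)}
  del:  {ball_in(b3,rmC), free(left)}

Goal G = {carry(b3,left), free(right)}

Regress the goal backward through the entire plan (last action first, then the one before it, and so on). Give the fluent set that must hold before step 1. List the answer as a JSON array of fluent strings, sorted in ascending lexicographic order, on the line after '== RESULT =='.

Work backward from the goal:
  through step 3 (pick(b3,rmC,left)): drop {carry(b3,left)}, keep {free(right)}, require {ball_in(b3,rmC), free(left), robot_in(rmC)}
    → {ball_in(b3,rmC), free(left), free(right), robot_in(rmC)}
  through step 2 (drop(b3,rmC,left)): drop {ball_in(b3,rmC), free(left)}, keep {free(right), robot_in(rmC)}, require {carry(b3,left), robot_in(rmC)}
    → {carry(b3,left), free(right), robot_in(rmC)}
  through step 1 (go(rmA,rmC)): drop {robot_in(rmC)}, keep {carry(b3,left), free(right)}, require {robot_in(rmA)}
    → {carry(b3,left), free(right), robot_in(rmA)}

== RESULT ==
["carry(b3,left)", "free(right)", "robot_in(rmA)"]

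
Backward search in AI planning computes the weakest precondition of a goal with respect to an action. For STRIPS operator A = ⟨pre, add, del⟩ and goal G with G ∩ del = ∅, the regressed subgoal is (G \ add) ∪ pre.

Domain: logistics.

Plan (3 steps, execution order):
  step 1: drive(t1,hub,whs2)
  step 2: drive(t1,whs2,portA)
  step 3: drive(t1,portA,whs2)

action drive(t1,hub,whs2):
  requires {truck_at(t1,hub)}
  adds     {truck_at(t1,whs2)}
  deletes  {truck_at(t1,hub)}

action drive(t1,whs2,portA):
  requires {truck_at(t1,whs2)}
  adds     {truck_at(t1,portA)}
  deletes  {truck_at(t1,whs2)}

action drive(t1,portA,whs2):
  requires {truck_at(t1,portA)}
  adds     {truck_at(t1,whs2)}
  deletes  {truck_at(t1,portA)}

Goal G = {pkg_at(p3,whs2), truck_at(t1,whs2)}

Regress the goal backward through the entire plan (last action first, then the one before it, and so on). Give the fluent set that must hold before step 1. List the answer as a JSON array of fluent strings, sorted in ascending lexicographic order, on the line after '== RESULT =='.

Regress step by step:
  through step 3 (drive(t1,portA,whs2)): drop {truck_at(t1,whs2)}, keep {pkg_at(p3,whs2)}, require {truck_at(t1,portA)}
    → {pkg_at(p3,whs2), truck_at(t1,portA)}
  through step 2 (drive(t1,whs2,portA)): drop {truck_at(t1,portA)}, keep {pkg_at(p3,whs2)}, require {truck_at(t1,whs2)}
    → {pkg_at(p3,whs2), truck_at(t1,whs2)}
  through step 1 (drive(t1,hub,whs2)): drop {truck_at(t1,whs2)}, keep {pkg_at(p3,whs2)}, require {truck_at(t1,hub)}
    → {pkg_at(p3,whs2), truck_at(t1,hub)}

== RESULT ==
["pkg_at(p3,whs2)", "truck_at(t1,hub)"]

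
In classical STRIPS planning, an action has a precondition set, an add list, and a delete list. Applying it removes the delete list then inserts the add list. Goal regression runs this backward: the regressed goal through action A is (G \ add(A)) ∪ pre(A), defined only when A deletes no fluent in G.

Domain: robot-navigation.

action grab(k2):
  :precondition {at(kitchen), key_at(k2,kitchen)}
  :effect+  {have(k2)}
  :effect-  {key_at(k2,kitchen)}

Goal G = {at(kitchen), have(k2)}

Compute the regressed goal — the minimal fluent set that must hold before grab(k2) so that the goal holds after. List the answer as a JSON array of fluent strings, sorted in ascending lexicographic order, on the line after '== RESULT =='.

Compute (G \ add) ∪ pre:
  G ∩ del = {}  (empty — regression defined)
  G \ add = {at(kitchen), have(k2)} \ {have(k2)} = {at(kitchen)}
  ∪ pre   = {at(kitchen)} ∪ {at(kitchen), key_at(k2,kitchen)}
          = {at(kitchen), key_at(k2,kitchen)}

== RESULT ==
["at(kitchen)", "key_at(k2,kitchen)"]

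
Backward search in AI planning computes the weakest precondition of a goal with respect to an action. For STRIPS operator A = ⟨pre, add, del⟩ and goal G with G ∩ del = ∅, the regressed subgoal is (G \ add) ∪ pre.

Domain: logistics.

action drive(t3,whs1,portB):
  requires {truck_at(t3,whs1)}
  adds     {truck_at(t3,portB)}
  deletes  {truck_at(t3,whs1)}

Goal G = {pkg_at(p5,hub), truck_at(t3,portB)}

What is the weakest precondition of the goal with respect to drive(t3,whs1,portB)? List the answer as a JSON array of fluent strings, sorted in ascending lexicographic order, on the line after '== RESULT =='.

Compute (G \ add) ∪ pre:
  G ∩ del = {}  (empty — regression defined)
  G \ add = {pkg_at(p5,hub), truck_at(t3,portB)} \ {truck_at(t3,portB)} = {pkg_at(p5,hub)}
  ∪ pre   = {pkg_at(p5,hub)} ∪ {truck_at(t3,whs1)}
          = {pkg_at(p5,hub), truck_at(t3,whs1)}

== RESULT ==
["pkg_at(p5,hub)", "truck_at(t3,whs1)"]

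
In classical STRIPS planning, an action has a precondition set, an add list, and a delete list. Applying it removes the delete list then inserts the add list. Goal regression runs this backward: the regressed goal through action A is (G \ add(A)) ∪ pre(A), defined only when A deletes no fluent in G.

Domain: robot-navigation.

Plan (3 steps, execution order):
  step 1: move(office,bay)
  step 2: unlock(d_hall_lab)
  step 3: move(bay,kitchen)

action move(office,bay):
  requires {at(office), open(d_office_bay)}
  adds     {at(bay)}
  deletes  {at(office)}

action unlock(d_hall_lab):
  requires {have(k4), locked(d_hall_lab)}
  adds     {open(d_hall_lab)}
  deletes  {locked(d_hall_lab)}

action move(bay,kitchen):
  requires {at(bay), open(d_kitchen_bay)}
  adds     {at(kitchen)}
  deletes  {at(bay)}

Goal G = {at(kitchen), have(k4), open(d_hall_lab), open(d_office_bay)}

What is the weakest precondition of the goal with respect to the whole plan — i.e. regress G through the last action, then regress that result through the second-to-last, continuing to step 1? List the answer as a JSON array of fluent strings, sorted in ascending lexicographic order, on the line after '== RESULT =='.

Work backward from the goal:
  through step 3 (move(bay,kitchen)): drop {at(kitchen)}, keep {have(k4), open(d_hall_lab), open(d_office_bay)}, require {at(bay), open(d_kitchen_bay)}
    → {at(bay), have(k4), open(d_hall_lab), open(d_kitchen_bay), open(d_office_bay)}
  through step 2 (unlock(d_hall_lab)): drop {open(d_hall_lab)}, keep {at(bay), have(k4), open(d_kitchen_bay), open(d_office_bay)}, require {have(k4), locked(d_hall_lab)}
    → {at(bay), have(k4), locked(d_hall_lab), open(d_kitchen_bay), open(d_office_bay)}
  through step 1 (move(office,bay)): drop {at(bay)}, keep {have(k4), locked(d_hall_lab), open(d_kitchen_bay), open(d_office_bay)}, require {at(office), open(d_office_bay)}
    → {at(office), have(k4), locked(d_hall_lab), open(d_kitchen_bay), open(d_office_bay)}

== RESULT ==
["at(office)", "have(k4)", "locked(d_hall_lab)", "open(d_kitchen_bay)", "open(d_office_bay)"]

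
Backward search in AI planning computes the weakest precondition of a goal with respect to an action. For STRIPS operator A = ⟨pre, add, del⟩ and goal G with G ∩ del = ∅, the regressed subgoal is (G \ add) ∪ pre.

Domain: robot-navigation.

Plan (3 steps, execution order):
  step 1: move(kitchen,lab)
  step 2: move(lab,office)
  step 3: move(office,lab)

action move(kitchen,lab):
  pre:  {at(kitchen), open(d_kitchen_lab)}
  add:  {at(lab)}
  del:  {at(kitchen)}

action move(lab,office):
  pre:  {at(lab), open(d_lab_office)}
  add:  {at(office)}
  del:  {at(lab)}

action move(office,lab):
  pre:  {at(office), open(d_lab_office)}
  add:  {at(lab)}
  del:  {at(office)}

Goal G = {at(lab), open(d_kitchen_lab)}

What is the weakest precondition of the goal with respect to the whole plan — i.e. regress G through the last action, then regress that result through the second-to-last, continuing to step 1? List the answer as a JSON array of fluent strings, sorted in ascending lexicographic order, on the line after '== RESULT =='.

Regress step by step:
  through step 3 (move(office,lab)): drop {at(lab)}, keep {open(d_kitchen_lab)}, require {at(office), open(d_lab_office)}
    → {at(office), open(d_kitchen_lab), open(d_lab_office)}
  through step 2 (move(lab,office)): drop {at(office)}, keep {open(d_kitchen_lab), open(d_lab_office)}, require {at(lab), open(d_lab_office)}
    → {at(lab), open(d_kitchen_lab), open(d_lab_office)}
  through step 1 (move(kitchen,lab)): drop {at(lab)}, keep {open(d_kitchen_lab), open(d_lab_office)}, require {at(kitchen), open(d_kitchen_lab)}
    → {at(kitchen), open(d_kitchen_lab), open(d_lab_office)}

== RESULT ==
["at(kitchen)", "open(d_kitchen_lab)", "open(d_lab_office)"]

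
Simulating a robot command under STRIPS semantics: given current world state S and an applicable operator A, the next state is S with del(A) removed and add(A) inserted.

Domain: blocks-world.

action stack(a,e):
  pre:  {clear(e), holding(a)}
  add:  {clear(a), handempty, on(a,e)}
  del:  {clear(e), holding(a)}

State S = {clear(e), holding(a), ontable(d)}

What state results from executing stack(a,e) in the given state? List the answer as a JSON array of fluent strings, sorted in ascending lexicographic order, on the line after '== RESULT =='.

Progress:
  pre ⊆ S: {clear(e), holding(a)} ⊆ S  — applicable
  S \ del = {ontable(d)}
  ∪ add   = {clear(a), handempty, on(a,e), ontable(d)}

== RESULT ==
["clear(a)", "handempty", "on(a,e)", "ontable(d)"]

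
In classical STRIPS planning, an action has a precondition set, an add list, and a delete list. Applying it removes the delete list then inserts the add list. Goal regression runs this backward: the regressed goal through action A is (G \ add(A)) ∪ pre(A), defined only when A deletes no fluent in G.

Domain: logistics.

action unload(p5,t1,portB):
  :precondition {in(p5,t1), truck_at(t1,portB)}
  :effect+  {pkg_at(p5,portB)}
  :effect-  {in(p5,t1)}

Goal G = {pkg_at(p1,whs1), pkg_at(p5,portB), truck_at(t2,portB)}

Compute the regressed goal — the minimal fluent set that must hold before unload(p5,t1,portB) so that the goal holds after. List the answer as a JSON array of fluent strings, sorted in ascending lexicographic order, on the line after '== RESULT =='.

Compute (G \ add) ∪ pre:
  G ∩ del = {}  (empty — regression defined)
  G \ add = {pkg_at(p1,whs1), pkg_at(p5,portB), truck_at(t2,portB)} \ {pkg_at(p5,portB)} = {pkg_at(p1,whs1), truck_at(t2,portB)}
  ∪ pre   = {pkg_at(p1,whs1), truck_at(t2,portB)} ∪ {in(p5,t1), truck_at(t1,portB)}
          = {in(p5,t1), pkg_at(p1,whs1), truck_at(t1,portB), truck_at(t2,portB)}

== RESULT ==
["in(p5,t1)", "pkg_at(p1,whs1)", "truck_at(t1,portB)", "truck_at(t2,portB)"]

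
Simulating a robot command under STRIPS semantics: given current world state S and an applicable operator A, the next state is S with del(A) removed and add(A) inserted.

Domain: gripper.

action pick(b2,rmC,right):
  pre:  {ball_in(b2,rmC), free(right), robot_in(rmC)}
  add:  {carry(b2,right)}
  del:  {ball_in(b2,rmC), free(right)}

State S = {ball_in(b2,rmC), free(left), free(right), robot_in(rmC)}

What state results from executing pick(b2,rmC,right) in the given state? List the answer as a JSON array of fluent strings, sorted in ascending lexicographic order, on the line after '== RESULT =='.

Progress:
  pre ⊆ S: {ball_in(b2,rmC), free(right), robot_in(rmC)} ⊆ S  — applicable
  S \ del = {free(left), robot_in(rmC)}
  ∪ add   = {carry(b2,right), free(left), robot_in(rmC)}

== RESULT ==
["carry(b2,right)", "free(left)", "robot_in(rmC)"]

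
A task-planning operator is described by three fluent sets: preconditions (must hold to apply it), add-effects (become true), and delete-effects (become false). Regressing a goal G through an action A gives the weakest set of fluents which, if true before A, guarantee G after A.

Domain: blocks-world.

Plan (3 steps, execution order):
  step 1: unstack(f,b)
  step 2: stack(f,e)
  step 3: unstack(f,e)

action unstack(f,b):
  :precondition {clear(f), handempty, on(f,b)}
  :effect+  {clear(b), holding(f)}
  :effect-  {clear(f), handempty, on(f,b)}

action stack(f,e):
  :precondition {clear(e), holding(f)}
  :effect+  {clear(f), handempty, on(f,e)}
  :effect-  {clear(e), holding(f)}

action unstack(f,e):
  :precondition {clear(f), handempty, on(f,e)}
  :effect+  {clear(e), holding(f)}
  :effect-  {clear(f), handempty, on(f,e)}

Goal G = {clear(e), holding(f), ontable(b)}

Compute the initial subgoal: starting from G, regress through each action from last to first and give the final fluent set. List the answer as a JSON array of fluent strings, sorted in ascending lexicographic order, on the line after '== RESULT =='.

Work backward from the goal:
  through step 3 (unstack(f,e)): drop {clear(e), holding(f)}, keep {ontable(b)}, require {clear(f), handempty, on(f,e)}
    → {clear(f), handempty, on(f,e), ontable(b)}
  through step 2 (stack(f,e)): drop {clear(f), handempty, on(f,e)}, keep {ontable(b)}, require {clear(e), holding(f)}
    → {clear(e), holding(f), ontable(b)}
  through step 1 (unstack(f,b)): drop {holding(f)}, keep {clear(e), ontable(b)}, require {clear(f), handempty, on(f,b)}
    → {clear(e), clear(f), handempty, on(f,b), ontable(b)}

== RESULT ==
["clear(e)", "clear(f)", "handempty", "on(f,b)", "ontable(b)"]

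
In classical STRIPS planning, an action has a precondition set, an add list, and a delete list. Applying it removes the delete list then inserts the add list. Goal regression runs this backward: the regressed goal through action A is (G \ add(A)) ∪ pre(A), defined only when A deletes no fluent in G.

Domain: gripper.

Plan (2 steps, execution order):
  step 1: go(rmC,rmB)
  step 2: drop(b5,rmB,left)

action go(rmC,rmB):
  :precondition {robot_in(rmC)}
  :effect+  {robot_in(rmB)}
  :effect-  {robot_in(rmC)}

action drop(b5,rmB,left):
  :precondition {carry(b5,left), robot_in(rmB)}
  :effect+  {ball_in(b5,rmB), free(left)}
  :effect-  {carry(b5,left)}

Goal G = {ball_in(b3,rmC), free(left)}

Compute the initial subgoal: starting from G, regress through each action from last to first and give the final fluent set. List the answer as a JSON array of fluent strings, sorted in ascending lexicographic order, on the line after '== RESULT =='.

Regress step by step:
  through step 2 (drop(b5,rmB,left)): drop {free(left)}, keep {ball_in(b3,rmC)}, require {carry(b5,left), robot_in(rmB)}
    → {ball_in(b3,rmC), carry(b5,left), robot_in(rmB)}
  through step 1 (go(rmC,rmB)): drop {robot_in(rmB)}, keep {ball_in(b3,rmC), carry(b5,left)}, require {robot_in(rmC)}
    → {ball_in(b3,rmC), carry(b5,left), robot_in(rmC)}

== RESULT ==
["ball_in(b3,rmC)", "carry(b5,left)", "robot_in(rmC)"]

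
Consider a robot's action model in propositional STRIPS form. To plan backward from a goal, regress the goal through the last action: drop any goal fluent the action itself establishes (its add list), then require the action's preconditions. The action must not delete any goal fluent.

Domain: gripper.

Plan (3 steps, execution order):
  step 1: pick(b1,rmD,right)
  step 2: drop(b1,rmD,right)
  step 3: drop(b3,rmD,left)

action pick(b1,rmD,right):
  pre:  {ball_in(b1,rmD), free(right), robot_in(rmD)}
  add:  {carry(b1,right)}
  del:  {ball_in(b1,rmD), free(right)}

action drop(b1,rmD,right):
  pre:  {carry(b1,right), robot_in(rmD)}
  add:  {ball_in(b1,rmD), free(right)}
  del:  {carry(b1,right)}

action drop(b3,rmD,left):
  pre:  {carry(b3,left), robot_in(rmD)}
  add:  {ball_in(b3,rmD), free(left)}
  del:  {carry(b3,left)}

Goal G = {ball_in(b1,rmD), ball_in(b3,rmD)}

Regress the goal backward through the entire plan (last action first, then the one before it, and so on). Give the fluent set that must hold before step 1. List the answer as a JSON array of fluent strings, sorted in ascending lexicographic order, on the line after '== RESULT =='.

Work backward from the goal:
  through step 3 (drop(b3,rmD,left)): drop {ball_in(b3,rmD)}, keep {ball_in(b1,rmD)}, require {carry(b3,left), robot_in(rmD)}
    → {ball_in(b1,rmD), carry(b3,left), robot_in(rmD)}
  through step 2 (drop(b1,rmD,right)): drop {ball_in(b1,rmD)}, keep {carry(b3,left), robot_in(rmD)}, require {carry(b1,right), robot_in(rmD)}
    → {carry(b1,right), carry(b3,left), robot_in(rmD)}
  through step 1 (pick(b1,rmD,right)): drop {carry(b1,right)}, keep {carry(b3,left), robot_in(rmD)}, require {ball_in(b1,rmD), free(right), robot_in(rmD)}
    → {ball_in(b1,rmD), carry(b3,left), free(right), robot_in(rmD)}

== RESULT ==
["ball_in(b1,rmD)", "carry(b3,left)", "free(right)", "robot_in(rmD)"]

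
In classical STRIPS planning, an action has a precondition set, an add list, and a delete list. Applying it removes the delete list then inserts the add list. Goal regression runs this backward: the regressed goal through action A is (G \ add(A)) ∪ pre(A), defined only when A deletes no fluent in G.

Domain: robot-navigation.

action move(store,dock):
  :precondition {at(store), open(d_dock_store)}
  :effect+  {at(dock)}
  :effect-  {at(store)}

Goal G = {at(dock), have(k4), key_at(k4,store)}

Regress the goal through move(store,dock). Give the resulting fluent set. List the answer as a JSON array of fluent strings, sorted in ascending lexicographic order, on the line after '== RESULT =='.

Regress:
  G ∩ del = {}  (empty — regression defined)
  G \ add = {at(dock), have(k4), key_at(k4,store)} \ {at(dock)} = {have(k4), key_at(k4,store)}
  ∪ pre   = {have(k4), key_at(k4,store)} ∪ {at(store), open(d_dock_store)}
          = {at(store), have(k4), key_at(k4,store), open(d_dock_store)}

== RESULT ==
["at(store)", "have(k4)", "key_at(k4,store)", "open(d_dock_store)"]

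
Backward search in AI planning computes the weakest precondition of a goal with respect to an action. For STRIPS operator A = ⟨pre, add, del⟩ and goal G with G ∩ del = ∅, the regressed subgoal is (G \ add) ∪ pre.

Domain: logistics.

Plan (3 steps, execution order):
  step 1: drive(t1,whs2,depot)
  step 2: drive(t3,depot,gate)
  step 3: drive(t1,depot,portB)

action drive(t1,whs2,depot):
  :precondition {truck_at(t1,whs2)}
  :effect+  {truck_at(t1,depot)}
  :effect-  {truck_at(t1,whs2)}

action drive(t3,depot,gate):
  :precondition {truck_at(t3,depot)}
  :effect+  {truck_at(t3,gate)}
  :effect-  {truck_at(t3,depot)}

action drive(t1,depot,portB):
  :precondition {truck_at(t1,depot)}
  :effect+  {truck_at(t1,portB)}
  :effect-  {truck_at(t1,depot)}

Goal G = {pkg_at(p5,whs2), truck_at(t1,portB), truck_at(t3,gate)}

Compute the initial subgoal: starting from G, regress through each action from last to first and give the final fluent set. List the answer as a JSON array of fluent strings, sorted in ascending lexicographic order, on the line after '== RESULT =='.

Regress step by step:
  through step 3 (drive(t1,depot,portB)): drop {truck_at(t1,portB)}, keep {pkg_at(p5,whs2), truck_at(t3,gate)}, require {truck_at(t1,depot)}
    → {pkg_at(p5,whs2), truck_at(t1,depot), truck_at(t3,gate)}
  through step 2 (drive(t3,depot,gate)): drop {truck_at(t3,gate)}, keep {pkg_at(p5,whs2), truck_at(t1,depot)}, require {truck_at(t3,depot)}
    → {pkg_at(p5,whs2), truck_at(t1,depot), truck_at(t3,depot)}
  through step 1 (drive(t1,whs2,depot)): drop {truck_at(t1,depot)}, keep {pkg_at(p5,whs2), truck_at(t3,depot)}, require {truck_at(t1,whs2)}
    → {pkg_at(p5,whs2), truck_at(t1,whs2), truck_at(t3,depot)}

== RESULT ==
["pkg_at(p5,whs2)", "truck_at(t1,whs2)", "truck_at(t3,depot)"]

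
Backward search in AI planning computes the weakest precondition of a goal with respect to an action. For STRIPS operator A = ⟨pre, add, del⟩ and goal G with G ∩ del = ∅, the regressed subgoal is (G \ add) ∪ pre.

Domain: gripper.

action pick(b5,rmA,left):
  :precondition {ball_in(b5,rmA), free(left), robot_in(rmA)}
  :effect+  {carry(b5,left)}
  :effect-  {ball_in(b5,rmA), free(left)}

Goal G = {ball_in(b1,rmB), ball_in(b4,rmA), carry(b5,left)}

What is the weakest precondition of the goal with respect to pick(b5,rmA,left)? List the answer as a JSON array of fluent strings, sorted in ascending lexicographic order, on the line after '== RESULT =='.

Regress:
  G ∩ del = {}  (empty — regression defined)
  G \ add = {ball_in(b1,rmB), ball_in(b4,rmA), carry(b5,left)} \ {carry(b5,left)} = {ball_in(b1,rmB), ball_in(b4,rmA)}
  ∪ pre   = {ball_in(b1,rmB), ball_in(b4,rmA)} ∪ {ball_in(b5,rmA), free(left), robot_in(rmA)}
          = {ball_in(b1,rmB), ball_in(b4,rmA), ball_in(b5,rmA), free(left), robot_in(rmA)}

== RESULT ==
["ball_in(b1,rmB)", "ball_in(b4,rmA)", "ball_in(b5,rmA)", "free(left)", "robot_in(rmA)"]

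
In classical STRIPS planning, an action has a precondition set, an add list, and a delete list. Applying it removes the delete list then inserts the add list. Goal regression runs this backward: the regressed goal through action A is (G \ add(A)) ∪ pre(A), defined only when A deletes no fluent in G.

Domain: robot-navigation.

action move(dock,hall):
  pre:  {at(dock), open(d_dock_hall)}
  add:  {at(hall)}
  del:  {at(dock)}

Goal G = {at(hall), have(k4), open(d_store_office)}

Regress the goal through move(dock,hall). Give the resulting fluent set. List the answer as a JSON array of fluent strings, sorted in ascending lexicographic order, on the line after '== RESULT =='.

Compute (G \ add) ∪ pre:
  G ∩ del = {}  (empty — regression defined)
  G \ add = {at(hall), have(k4), open(d_store_office)} \ {at(hall)} = {have(k4), open(d_store_office)}
  ∪ pre   = {have(k4), open(d_store_office)} ∪ {at(dock), open(d_dock_hall)}
          = {at(dock), have(k4), open(d_dock_hall), open(d_store_office)}

== RESULT ==
["at(dock)", "have(k4)", "open(d_dock_hall)", "open(d_store_office)"]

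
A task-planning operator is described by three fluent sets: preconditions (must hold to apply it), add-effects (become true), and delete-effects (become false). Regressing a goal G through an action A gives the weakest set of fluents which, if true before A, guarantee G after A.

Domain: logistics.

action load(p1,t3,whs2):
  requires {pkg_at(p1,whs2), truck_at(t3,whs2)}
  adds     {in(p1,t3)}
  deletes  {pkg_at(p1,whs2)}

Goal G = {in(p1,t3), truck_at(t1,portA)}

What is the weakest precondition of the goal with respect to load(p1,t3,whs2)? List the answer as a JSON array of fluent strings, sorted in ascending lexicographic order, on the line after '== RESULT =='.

Regress:
  G ∩ del = {}  (empty — regression defined)
  G \ add = {in(p1,t3), truck_at(t1,portA)} \ {in(p1,t3)} = {truck_at(t1,portA)}
  ∪ pre   = {truck_at(t1,portA)} ∪ {pkg_at(p1,whs2), truck_at(t3,whs2)}
          = {pkg_at(p1,whs2), truck_at(t1,portA), truck_at(t3,whs2)}

== RESULT ==
["pkg_at(p1,whs2)", "truck_at(t1,portA)", "truck_at(t3,whs2)"]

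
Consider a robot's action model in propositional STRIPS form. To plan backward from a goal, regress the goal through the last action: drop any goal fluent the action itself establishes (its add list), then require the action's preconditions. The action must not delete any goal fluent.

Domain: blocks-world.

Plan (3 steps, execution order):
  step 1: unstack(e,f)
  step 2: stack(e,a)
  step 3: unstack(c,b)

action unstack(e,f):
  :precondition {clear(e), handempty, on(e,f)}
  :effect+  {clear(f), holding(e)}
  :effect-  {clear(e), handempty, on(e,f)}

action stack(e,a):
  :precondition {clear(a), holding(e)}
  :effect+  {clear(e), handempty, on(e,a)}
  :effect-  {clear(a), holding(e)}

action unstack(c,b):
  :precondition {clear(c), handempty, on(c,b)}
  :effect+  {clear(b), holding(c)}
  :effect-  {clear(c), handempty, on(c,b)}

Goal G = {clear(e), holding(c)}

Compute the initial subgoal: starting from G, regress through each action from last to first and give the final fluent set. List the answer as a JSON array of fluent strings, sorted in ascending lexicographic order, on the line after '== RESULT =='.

Regress step by step:
  through step 3 (unstack(c,b)): drop {holding(c)}, keep {clear(e)}, require {clear(c), handempty, on(c,b)}
    → {clear(c), clear(e), handempty, on(c,b)}
  through step 2 (stack(e,a)): drop {clear(e), handempty}, keep {clear(c), on(c,b)}, require {clear(a), holding(e)}
    → {clear(a), clear(c), holding(e), on(c,b)}
  through step 1 (unstack(e,f)): drop {holding(e)}, keep {clear(a), clear(c), on(c,b)}, require {clear(e), handempty, on(e,f)}
    → {clear(a), clear(c), clear(e), handempty, on(c,b), on(e,f)}

== RESULT ==
["clear(a)", "clear(c)", "clear(e)", "handempty", "on(c,b)", "on(e,f)"]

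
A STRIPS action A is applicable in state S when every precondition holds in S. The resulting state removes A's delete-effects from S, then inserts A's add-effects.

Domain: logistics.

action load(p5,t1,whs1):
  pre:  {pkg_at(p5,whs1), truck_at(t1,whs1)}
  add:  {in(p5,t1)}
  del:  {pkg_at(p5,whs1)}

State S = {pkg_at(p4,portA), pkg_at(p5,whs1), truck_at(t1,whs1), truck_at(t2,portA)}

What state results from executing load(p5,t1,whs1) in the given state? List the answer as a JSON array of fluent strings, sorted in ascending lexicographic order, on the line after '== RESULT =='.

Progress:
  pre ⊆ S: {pkg_at(p5,whs1), truck_at(t1,whs1)} ⊆ S  — applicable
  S \ del = {pkg_at(p4,portA), truck_at(t1,whs1), truck_at(t2,portA)}
  ∪ add   = {in(p5,t1), pkg_at(p4,portA), truck_at(t1,whs1), truck_at(t2,portA)}

== RESULT ==
["in(p5,t1)", "pkg_at(p4,portA)", "truck_at(t1,whs1)", "truck_at(t2,portA)"]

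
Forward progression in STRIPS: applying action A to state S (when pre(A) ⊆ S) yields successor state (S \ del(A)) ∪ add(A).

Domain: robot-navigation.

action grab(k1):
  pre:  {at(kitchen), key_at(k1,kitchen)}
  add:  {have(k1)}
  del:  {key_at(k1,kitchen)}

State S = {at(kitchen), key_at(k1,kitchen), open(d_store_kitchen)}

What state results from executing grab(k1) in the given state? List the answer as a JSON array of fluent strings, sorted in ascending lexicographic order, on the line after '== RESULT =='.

Progress:
  pre ⊆ S: {at(kitchen), key_at(k1,kitchen)} ⊆ S  — applicable
  S \ del = {at(kitchen), open(d_store_kitchen)}
  ∪ add   = {at(kitchen), have(k1), open(d_store_kitchen)}

== RESULT ==
["at(kitchen)", "have(k1)", "open(d_store_kitchen)"]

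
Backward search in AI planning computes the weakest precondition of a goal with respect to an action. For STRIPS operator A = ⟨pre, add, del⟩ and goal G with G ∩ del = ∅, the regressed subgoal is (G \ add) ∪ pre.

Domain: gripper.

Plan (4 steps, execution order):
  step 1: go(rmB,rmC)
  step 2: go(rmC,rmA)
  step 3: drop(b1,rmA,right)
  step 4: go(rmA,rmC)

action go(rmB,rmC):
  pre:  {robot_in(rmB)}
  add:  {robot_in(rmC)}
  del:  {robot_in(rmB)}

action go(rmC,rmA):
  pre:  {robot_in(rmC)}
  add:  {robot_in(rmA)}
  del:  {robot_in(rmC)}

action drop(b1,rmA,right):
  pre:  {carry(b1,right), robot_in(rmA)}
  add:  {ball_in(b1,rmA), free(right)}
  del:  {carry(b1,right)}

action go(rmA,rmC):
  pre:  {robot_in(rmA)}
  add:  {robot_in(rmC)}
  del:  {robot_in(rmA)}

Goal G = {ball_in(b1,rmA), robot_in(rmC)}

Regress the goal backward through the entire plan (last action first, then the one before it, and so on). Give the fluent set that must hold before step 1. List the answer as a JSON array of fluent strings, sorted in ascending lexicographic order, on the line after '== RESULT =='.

Regress step by step:
  through step 4 (go(rmA,rmC)): drop {robot_in(rmC)}, keep {ball_in(b1,rmA)}, require {robot_in(rmA)}
    → {ball_in(b1,rmA), robot_in(rmA)}
  through step 3 (drop(b1,rmA,right)): drop {ball_in(b1,rmA)}, keep {robot_in(rmA)}, require {carry(b1,right), robot_in(rmA)}
    → {carry(b1,right), robot_in(rmA)}
  through step 2 (go(rmC,rmA)): drop {robot_in(rmA)}, keep {carry(b1,right)}, require {robot_in(rmC)}
    → {carry(b1,right), robot_in(rmC)}
  through step 1 (go(rmB,rmC)): drop {robot_in(rmC)}, keep {carry(b1,right)}, require {robot_in(rmB)}
    → {carry(b1,right), robot_in(rmB)}

== RESULT ==
["carry(b1,right)", "robot_in(rmB)"]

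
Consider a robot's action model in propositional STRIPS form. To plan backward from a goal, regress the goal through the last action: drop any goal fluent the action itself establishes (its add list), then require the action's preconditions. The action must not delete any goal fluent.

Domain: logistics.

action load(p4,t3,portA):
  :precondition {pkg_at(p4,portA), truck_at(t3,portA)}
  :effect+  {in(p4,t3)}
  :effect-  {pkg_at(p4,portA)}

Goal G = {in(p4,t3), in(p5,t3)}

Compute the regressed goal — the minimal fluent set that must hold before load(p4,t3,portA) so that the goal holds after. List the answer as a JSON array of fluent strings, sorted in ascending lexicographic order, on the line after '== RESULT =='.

Regress:
  G ∩ del = {}  (empty — regression defined)
  G \ add = {in(p4,t3), in(p5,t3)} \ {in(p4,t3)} = {in(p5,t3)}
  ∪ pre   = {in(p5,t3)} ∪ {pkg_at(p4,portA), truck_at(t3,portA)}
          = {in(p5,t3), pkg_at(p4,portA), truck_at(t3,portA)}

== RESULT ==
["in(p5,t3)", "pkg_at(p4,portA)", "truck_at(t3,portA)"]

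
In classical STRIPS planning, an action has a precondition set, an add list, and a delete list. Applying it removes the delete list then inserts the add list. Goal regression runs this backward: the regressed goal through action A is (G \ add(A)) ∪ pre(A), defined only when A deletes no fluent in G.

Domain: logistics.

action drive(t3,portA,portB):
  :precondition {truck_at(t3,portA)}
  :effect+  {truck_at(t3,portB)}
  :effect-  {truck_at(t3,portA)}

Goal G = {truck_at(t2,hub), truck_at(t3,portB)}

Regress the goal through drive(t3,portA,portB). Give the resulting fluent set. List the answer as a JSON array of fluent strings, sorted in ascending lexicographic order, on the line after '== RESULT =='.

Regress:
  G ∩ del = {}  (empty — regression defined)
  G \ add = {truck_at(t2,hub), truck_at(t3,portB)} \ {truck_at(t3,portB)} = {truck_at(t2,hub)}
  ∪ pre   = {truck_at(t2,hub)} ∪ {truck_at(t3,portA)}
          = {truck_at(t2,hub), truck_at(t3,portA)}

== RESULT ==
["truck_at(t2,hub)", "truck_at(t3,portA)"]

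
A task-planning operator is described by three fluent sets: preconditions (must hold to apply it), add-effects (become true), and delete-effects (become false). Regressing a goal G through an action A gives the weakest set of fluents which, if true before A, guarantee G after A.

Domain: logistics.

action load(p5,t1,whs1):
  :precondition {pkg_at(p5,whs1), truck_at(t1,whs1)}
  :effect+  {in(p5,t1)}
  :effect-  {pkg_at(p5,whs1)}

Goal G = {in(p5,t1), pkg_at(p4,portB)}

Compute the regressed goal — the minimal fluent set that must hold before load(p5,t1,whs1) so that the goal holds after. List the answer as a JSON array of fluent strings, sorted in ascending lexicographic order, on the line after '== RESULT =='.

Compute (G \ add) ∪ pre:
  G ∩ del = {}  (empty — regression defined)
  G \ add = {in(p5,t1), pkg_at(p4,portB)} \ {in(p5,t1)} = {pkg_at(p4,portB)}
  ∪ pre   = {pkg_at(p4,portB)} ∪ {pkg_at(p5,whs1), truck_at(t1,whs1)}
          = {pkg_at(p4,portB), pkg_at(p5,whs1), truck_at(t1,whs1)}

== RESULT ==
["pkg_at(p4,portB)", "pkg_at(p5,whs1)", "truck_at(t1,whs1)"]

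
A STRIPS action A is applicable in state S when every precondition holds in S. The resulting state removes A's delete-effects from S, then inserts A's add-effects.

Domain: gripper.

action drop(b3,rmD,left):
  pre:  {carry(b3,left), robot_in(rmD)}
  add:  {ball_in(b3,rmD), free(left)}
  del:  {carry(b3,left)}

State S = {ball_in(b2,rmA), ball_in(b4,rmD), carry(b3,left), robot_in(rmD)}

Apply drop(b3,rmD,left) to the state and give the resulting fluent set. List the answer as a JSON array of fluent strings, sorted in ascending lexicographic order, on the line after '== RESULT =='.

Progress:
  pre ⊆ S: {carry(b3,left), robot_in(rmD)} ⊆ S  — applicable
  S \ del = {ball_in(b2,rmA), ball_in(b4,rmD), robot_in(rmD)}
  ∪ add   = {ball_in(b2,rmA), ball_in(b3,rmD), ball_in(b4,rmD), free(left), robot_in(rmD)}

== RESULT ==
["ball_in(b2,rmA)", "ball_in(b3,rmD)", "ball_in(b4,rmD)", "free(left)", "robot_in(rmD)"]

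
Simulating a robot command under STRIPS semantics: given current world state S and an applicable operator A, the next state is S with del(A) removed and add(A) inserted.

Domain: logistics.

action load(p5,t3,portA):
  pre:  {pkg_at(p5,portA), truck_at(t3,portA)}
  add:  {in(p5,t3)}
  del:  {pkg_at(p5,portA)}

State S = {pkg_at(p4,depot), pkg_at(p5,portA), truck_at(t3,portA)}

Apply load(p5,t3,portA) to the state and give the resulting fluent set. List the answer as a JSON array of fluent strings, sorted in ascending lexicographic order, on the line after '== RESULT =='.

Progress:
  pre ⊆ S: {pkg_at(p5,portA), truck_at(t3,portA)} ⊆ S  — applicable
  S \ del = {pkg_at(p4,depot), truck_at(t3,portA)}
  ∪ add   = {in(p5,t3), pkg_at(p4,depot), truck_at(t3,portA)}

== RESULT ==
["in(p5,t3)", "pkg_at(p4,depot)", "truck_at(t3,portA)"]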